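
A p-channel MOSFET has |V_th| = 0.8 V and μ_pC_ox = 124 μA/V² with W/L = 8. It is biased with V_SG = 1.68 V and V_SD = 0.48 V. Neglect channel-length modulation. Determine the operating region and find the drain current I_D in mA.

Triode; I_D = 0.305 mA

k_p = μ_pC_ox · (W/L) = 0.992 mA/V².
V_ov = V_SG − |V_th| = 1.68 − 0.8 = 0.88 V.
Since V_SD = 0.48 V < V_ov = 0.88 V, the device is in the triode region.
I_D = k_p [V_ov · V_SD − ½ V_SD²] = 0.992 × [0.88 × 0.48 − 0.5 × 0.48²] = 0.305 mA.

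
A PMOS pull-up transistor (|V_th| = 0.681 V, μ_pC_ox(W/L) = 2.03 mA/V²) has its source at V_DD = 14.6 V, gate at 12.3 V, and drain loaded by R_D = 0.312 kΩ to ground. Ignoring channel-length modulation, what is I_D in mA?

V_SG = V_DD − V_G = 14.6 − 12.3 = 2.3 V, so V_ov = 2.3 − 0.681 = 1.62 V.
Assume saturation: I_D = ½ k_p V_ov² = 0.5 × 2.03 × 1.62² = 2.66 mA, giving V_SD = V_DD − I_D R_D = 14.6 − 2.66 × 0.312 = 13.8 V.
V_SD = 13.8 V ≥ V_ov = 1.62 V, confirming saturation.

I_D = 2.66 mA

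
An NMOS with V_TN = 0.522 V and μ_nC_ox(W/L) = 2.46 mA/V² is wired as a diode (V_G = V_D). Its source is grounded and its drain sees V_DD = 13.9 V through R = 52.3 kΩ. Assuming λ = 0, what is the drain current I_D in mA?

With gate tied to drain, V_GS = V_DS ≥ V_GS − V_TN, so the device is in saturation.
KCL at the drain: ½ k_n (V_GS − V_TN)² = (V_DD − V_GS)/R.
Let x = V_GS − 0.522. Then 64.3 x² + x − 13.38 = 0, giving x = 0.448 V (positive root), so V_GS = 0.97 V.
I_D = (V_DD − V_GS)/R = (13.9 − 0.97) / 52.3 = 0.247 mA.

I_D = 0.247 mA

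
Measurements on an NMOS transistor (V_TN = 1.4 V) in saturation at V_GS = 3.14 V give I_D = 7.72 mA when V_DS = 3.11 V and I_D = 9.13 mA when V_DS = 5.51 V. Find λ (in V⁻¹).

With V_GS fixed, I_D ∝ (1 + λ V_DS) in saturation, so I_D2/I_D1 = (1 + λ V_DS2)/(1 + λ V_DS1).
9.13/7.72 = 1.183 = (1 + 5.51 λ)/(1 + 3.11 λ).
Solving: λ (I_D1 V_DS2 − I_D2 V_DS1) = I_D2 − I_D1, so λ = (9.13 − 7.72) / (7.72 × 5.51 − 9.13 × 3.11) = 1.41 / 14.1 = 0.0997 V⁻¹.

λ = 0.0997 V⁻¹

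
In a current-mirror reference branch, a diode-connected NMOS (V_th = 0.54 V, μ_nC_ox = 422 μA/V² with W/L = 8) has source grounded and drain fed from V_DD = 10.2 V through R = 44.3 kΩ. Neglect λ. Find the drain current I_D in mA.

I_D = 0.210 mA

With gate tied to drain, V_GS = V_DS ≥ V_GS − V_th, so the device is in saturation.
k_n = μ_nC_ox · (W/L) = 3.376 mA/V².
KCL at the drain: ½ k_n (V_GS − V_th)² = (V_DD − V_GS)/R.
Let x = V_GS − 0.54. Then 74.8 x² + x − 9.66 = 0, giving x = 0.353 V (positive root), so V_GS = 0.893 V.
I_D = (V_DD − V_GS)/R = (10.2 − 0.893) / 44.3 = 0.21 mA.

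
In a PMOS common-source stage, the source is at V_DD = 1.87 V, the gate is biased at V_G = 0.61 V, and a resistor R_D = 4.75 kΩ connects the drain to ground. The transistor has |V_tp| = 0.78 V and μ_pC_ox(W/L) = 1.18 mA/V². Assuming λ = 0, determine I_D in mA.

V_SG = V_DD − V_G = 1.87 − 0.61 = 1.26 V, so V_ov = 1.26 − 0.78 = 0.48 V.
Assume saturation: I_D = ½ k_p V_ov² = 0.5 × 1.18 × 0.48² = 0.136 mA, giving V_SD = V_DD − I_D R_D = 1.87 − 0.136 × 4.75 = 1.22 V.
V_SD = 1.22 V ≥ V_ov = 0.48 V, confirming saturation.

I_D = 0.136 mA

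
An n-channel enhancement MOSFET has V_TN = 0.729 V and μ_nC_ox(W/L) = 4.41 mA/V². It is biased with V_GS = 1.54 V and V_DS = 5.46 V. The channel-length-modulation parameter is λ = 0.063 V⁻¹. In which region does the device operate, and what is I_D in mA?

Saturation; I_D = 1.95 mA

V_ov = V_GS − V_TN = 1.54 − 0.729 = 0.811 V.
Since V_DS = 5.46 V ≥ V_ov = 0.811 V, the device is in saturation.
I_D = ½ k_n V_ov² (1 + λ V_DS) = 0.5 × 4.41 × 0.811² × (1 + 0.063 × 5.46) = 1.95 mA.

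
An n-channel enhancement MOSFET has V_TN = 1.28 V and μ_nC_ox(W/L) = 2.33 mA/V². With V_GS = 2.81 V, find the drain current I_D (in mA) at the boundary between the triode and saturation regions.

At the boundary V_DS = V_ov = V_GS − V_TN = 2.81 − 1.28 = 1.53 V.
I_D = ½ k_n V_ov² = 0.5 × 2.33 × 1.53² = 2.73 mA.

I_D = 2.73 mA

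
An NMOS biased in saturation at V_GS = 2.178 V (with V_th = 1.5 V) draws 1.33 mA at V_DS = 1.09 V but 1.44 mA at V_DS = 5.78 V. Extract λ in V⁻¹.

With V_GS fixed, I_D ∝ (1 + λ V_DS) in saturation, so I_D2/I_D1 = (1 + λ V_DS2)/(1 + λ V_DS1).
1.44/1.33 = 1.083 = (1 + 5.78 λ)/(1 + 1.09 λ).
Solving: λ (I_D1 V_DS2 − I_D2 V_DS1) = I_D2 − I_D1, so λ = (1.44 − 1.33) / (1.33 × 5.78 − 1.44 × 1.09) = 0.11 / 6.12 = 0.018 V⁻¹.

λ = 0.0180 V⁻¹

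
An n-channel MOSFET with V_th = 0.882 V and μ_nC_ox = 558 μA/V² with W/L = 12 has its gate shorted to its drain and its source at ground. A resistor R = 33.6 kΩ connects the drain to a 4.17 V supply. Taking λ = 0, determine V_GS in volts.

V_GS = 1.05 V

With gate tied to drain, V_GS = V_DS ≥ V_GS − V_th, so the device is in saturation.
k_n = μ_nC_ox · (W/L) = 6.696 mA/V².
KCL at the drain: ½ k_n (V_GS − V_th)² = (V_DD − V_GS)/R.
Let x = V_GS − 0.882. Then 112 x² + x − 3.288 = 0, giving x = 0.167 V (positive root), so V_GS = 1.05 V.
I_D = (V_DD − V_GS)/R = (4.17 − 1.05) / 33.6 = 0.0929 mA.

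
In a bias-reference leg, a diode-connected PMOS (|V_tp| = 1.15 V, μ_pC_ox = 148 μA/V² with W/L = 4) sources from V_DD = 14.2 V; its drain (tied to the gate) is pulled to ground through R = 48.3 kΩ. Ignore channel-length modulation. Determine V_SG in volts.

V_SG = 2.07 V

With gate tied to drain, V_SG = V_SD ≥ V_SG − |V_tp|, so the device is in saturation.
k_p = μ_pC_ox · (W/L) = 0.592 mA/V².
KCL at the drain: ½ k_p (V_SG − |V_tp|)² = (V_DD − V_SG)/R.
Let x = V_SG − 1.15. Then 14.3 x² + x − 13.05 = 0, giving x = 0.921 V (positive root), so V_SG = 2.07 V.
I_D = (V_DD − V_SG)/R = (14.2 − 2.07) / 48.3 = 0.251 mA.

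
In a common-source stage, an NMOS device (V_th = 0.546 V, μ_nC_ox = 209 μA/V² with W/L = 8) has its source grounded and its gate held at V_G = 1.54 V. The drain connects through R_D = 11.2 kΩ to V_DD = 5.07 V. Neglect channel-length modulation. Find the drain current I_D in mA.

V_GS = V_G = 1.54 V, so V_ov = 1.54 − 0.546 = 0.994 V.
k_n = μ_nC_ox · (W/L) = 1.672 mA/V².
Assume saturation: I_D = ½ k_n V_ov² = 0.5 × 1.672 × 0.994² = 0.826 mA, giving V_DS = V_DD − I_D R_D = 5.07 − 0.826 × 11.2 = -4.18 V.
But -4.18 V < V_ov = 0.994 V, so the device is actually in triode.
In triode I_D = k_n[V_ov V_DS − ½ V_DS²] and I_D = (V_DD − V_DS)/R_D. Equating: 9.36 V_DS² − 19.61 V_DS + 5.07 = 0, giving V_DS = 0.302 V (the root below V_ov).
I_D = (5.07 − 0.302) / 11.2 = 0.426 mA.

I_D = 0.426 mA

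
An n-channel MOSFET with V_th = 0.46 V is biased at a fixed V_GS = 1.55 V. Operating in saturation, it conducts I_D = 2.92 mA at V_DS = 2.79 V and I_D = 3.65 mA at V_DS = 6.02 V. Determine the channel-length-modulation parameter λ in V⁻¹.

With V_GS fixed, I_D ∝ (1 + λ V_DS) in saturation, so I_D2/I_D1 = (1 + λ V_DS2)/(1 + λ V_DS1).
3.65/2.92 = 1.25 = (1 + 6.02 λ)/(1 + 2.79 λ).
Solving: λ (I_D1 V_DS2 − I_D2 V_DS1) = I_D2 − I_D1, so λ = (3.65 − 2.92) / (2.92 × 6.02 − 3.65 × 2.79) = 0.73 / 7.39 = 0.0987 V⁻¹.

λ = 0.0987 V⁻¹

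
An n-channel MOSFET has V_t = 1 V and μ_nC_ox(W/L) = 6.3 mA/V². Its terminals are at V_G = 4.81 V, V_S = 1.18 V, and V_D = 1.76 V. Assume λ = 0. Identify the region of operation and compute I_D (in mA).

Triode; I_D = 8.55 mA

V_GS = V_G − V_S = 4.81 − 1.18 = 3.63 V; V_DS = V_D − V_S = 1.76 − 1.18 = 0.58 V.
V_ov = V_GS − V_t = 3.63 − 1 = 2.63 V.
Since V_DS = 0.58 V < V_ov = 2.63 V, the device is in the triode region.
I_D = k_n [V_ov · V_DS − ½ V_DS²] = 6.3 × [2.63 × 0.58 − 0.5 × 0.58²] = 8.55 mA.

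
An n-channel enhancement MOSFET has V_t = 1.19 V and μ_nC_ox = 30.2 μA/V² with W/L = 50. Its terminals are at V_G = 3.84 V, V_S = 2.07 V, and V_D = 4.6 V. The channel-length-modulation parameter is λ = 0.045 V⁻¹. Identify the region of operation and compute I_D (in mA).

V_GS = V_G − V_S = 3.84 − 2.07 = 1.77 V; V_DS = V_D − V_S = 4.6 − 2.07 = 2.53 V.
k_n = μ_nC_ox · (W/L) = 1.51 mA/V².
V_ov = V_GS − V_t = 1.77 − 1.19 = 0.58 V.
Since V_DS = 2.53 V ≥ V_ov = 0.58 V, the device is in saturation.
I_D = ½ k_n V_ov² (1 + λ V_DS) = 0.5 × 1.51 × 0.58² × (1 + 0.045 × 2.53) = 0.283 mA.

Saturation; I_D = 0.283 mA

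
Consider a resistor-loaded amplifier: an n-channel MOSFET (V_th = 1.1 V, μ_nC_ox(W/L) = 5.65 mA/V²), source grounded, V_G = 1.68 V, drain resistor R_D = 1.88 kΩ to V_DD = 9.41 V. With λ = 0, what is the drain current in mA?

I_D = 0.950 mA

V_GS = V_G = 1.68 V, so V_ov = 1.68 − 1.1 = 0.58 V.
Assume saturation: I_D = ½ k_n V_ov² = 0.5 × 5.65 × 0.58² = 0.95 mA, giving V_DS = V_DD − I_D R_D = 9.41 − 0.95 × 1.88 = 7.62 V.
V_DS = 7.62 V ≥ V_ov = 0.58 V, confirming saturation.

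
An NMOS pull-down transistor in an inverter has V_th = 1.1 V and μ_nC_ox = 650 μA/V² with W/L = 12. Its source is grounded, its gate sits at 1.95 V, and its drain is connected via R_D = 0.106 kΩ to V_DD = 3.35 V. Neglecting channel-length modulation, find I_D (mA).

I_D = 2.82 mA

V_GS = V_G = 1.95 V, so V_ov = 1.95 − 1.1 = 0.85 V.
k_n = μ_nC_ox · (W/L) = 7.8 mA/V².
Assume saturation: I_D = ½ k_n V_ov² = 0.5 × 7.8 × 0.85² = 2.82 mA, giving V_DS = V_DD − I_D R_D = 3.35 − 2.82 × 0.106 = 3.05 V.
V_DS = 3.05 V ≥ V_ov = 0.85 V, confirming saturation.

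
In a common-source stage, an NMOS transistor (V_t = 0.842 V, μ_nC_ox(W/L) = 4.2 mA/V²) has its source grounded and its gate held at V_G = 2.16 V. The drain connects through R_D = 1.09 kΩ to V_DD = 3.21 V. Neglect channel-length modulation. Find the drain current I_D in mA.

I_D = 2.43 mA

V_GS = V_G = 2.16 V, so V_ov = 2.16 − 0.842 = 1.32 V.
Assume saturation: I_D = ½ k_n V_ov² = 0.5 × 4.2 × 1.32² = 3.65 mA, giving V_DS = V_DD − I_D R_D = 3.21 − 3.65 × 1.09 = -0.766 V.
But -0.766 V < V_ov = 1.32 V, so the device is actually in triode.
In triode I_D = k_n[V_ov V_DS − ½ V_DS²] and I_D = (V_DD − V_DS)/R_D. Equating: 2.29 V_DS² − 7.034 V_DS + 3.21 = 0, giving V_DS = 0.558 V (the root below V_ov).
I_D = (3.21 − 0.558) / 1.09 = 2.43 mA.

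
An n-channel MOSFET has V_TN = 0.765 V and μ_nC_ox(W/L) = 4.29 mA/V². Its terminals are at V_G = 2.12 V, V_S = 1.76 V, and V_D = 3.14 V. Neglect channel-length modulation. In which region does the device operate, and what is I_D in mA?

V_GS = V_G − V_S = 2.12 − 1.76 = 0.36 V; V_DS = V_D − V_S = 3.14 − 1.76 = 1.38 V.
V_GS = 0.36 V < V_TN = 0.765 V, so the transistor is in cutoff.

Cutoff; I_D = 0 mA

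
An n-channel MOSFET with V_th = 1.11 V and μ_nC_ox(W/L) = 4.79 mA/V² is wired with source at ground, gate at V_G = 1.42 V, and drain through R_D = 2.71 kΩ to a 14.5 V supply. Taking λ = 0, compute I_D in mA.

I_D = 0.230 mA

V_GS = V_G = 1.42 V, so V_ov = 1.42 − 1.11 = 0.31 V.
Assume saturation: I_D = ½ k_n V_ov² = 0.5 × 4.79 × 0.31² = 0.23 mA, giving V_DS = V_DD − I_D R_D = 14.5 − 0.23 × 2.71 = 13.9 V.
V_DS = 13.9 V ≥ V_ov = 0.31 V, confirming saturation.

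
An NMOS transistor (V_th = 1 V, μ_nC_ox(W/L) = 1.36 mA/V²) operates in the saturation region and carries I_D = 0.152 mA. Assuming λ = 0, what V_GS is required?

V_GS = 1.47 V

In saturation I_D = ½ k_n (V_GS − V_th)², so V_GS − V_th = √(2 I_D / k_n) = √(2 × 0.152 / 1.36) = 0.473 V.
V_GS = 1 + 0.473 = 1.47 V.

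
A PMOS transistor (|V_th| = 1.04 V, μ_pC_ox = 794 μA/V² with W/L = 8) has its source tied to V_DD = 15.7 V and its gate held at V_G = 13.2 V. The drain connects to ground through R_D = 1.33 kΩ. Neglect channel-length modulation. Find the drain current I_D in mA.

I_D = 6.77 mA

V_SG = V_DD − V_G = 15.7 − 13.2 = 2.5 V, so V_ov = 2.5 − 1.04 = 1.46 V.
k_p = μ_pC_ox · (W/L) = 6.352 mA/V².
Assume saturation: I_D = ½ k_p V_ov² = 0.5 × 6.352 × 1.46² = 6.77 mA, giving V_SD = V_DD − I_D R_D = 15.7 − 6.77 × 1.33 = 6.7 V.
V_SD = 6.7 V ≥ V_ov = 1.46 V, confirming saturation.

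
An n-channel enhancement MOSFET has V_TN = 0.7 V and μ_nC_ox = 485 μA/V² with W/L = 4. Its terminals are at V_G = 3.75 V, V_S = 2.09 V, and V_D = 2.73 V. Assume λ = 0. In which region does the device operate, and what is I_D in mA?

V_GS = V_G − V_S = 3.75 − 2.09 = 1.66 V; V_DS = V_D − V_S = 2.73 − 2.09 = 0.64 V.
k_n = μ_nC_ox · (W/L) = 1.94 mA/V².
V_ov = V_GS − V_TN = 1.66 − 0.7 = 0.96 V.
Since V_DS = 0.64 V < V_ov = 0.96 V, the device is in the triode region.
I_D = k_n [V_ov · V_DS − ½ V_DS²] = 1.94 × [0.96 × 0.64 − 0.5 × 0.64²] = 0.795 mA.

Triode; I_D = 0.795 mA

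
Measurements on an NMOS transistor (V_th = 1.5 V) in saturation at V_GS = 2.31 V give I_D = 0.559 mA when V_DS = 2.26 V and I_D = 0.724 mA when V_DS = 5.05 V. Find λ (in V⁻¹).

With V_GS fixed, I_D ∝ (1 + λ V_DS) in saturation, so I_D2/I_D1 = (1 + λ V_DS2)/(1 + λ V_DS1).
0.724/0.559 = 1.295 = (1 + 5.05 λ)/(1 + 2.26 λ).
Solving: λ (I_D1 V_DS2 − I_D2 V_DS1) = I_D2 − I_D1, so λ = (0.724 − 0.559) / (0.559 × 5.05 − 0.724 × 2.26) = 0.165 / 1.19 = 0.139 V⁻¹.

λ = 0.139 V⁻¹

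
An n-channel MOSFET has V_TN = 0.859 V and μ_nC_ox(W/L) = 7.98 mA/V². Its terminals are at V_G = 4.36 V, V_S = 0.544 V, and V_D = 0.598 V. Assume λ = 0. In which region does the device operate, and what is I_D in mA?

V_GS = V_G − V_S = 4.36 − 0.544 = 3.82 V; V_DS = V_D − V_S = 0.598 − 0.544 = 0.054 V.
V_ov = V_GS − V_TN = 3.82 − 0.859 = 2.96 V.
Since V_DS = 0.054 V < V_ov = 2.96 V, the device is in the triode region.
I_D = k_n [V_ov · V_DS − ½ V_DS²] = 7.98 × [2.96 × 0.054 − 0.5 × 0.054²] = 1.26 mA.

Triode; I_D = 1.26 mA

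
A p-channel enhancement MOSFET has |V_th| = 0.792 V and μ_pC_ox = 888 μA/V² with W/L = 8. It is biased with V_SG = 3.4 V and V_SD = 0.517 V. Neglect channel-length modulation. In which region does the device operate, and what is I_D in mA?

k_p = μ_pC_ox · (W/L) = 7.104 mA/V².
V_ov = V_SG − |V_th| = 3.4 − 0.792 = 2.61 V.
Since V_SD = 0.517 V < V_ov = 2.61 V, the device is in the triode region.
I_D = k_p [V_ov · V_SD − ½ V_SD²] = 7.104 × [2.61 × 0.517 − 0.5 × 0.517²] = 8.63 mA.

Triode; I_D = 8.63 mA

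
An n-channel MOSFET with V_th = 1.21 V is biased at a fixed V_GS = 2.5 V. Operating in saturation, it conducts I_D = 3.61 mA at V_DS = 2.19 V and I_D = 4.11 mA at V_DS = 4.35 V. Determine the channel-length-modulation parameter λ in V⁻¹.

λ = 0.0746 V⁻¹

With V_GS fixed, I_D ∝ (1 + λ V_DS) in saturation, so I_D2/I_D1 = (1 + λ V_DS2)/(1 + λ V_DS1).
4.11/3.61 = 1.139 = (1 + 4.35 λ)/(1 + 2.19 λ).
Solving: λ (I_D1 V_DS2 − I_D2 V_DS1) = I_D2 − I_D1, so λ = (4.11 − 3.61) / (3.61 × 4.35 − 4.11 × 2.19) = 0.5 / 6.7 = 0.0746 V⁻¹.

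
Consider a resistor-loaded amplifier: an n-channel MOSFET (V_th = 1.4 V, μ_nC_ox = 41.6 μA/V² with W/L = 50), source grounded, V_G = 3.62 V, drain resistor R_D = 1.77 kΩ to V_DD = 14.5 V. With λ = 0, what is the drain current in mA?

I_D = 5.13 mA

V_GS = V_G = 3.62 V, so V_ov = 3.62 − 1.4 = 2.22 V.
k_n = μ_nC_ox · (W/L) = 2.08 mA/V².
Assume saturation: I_D = ½ k_n V_ov² = 0.5 × 2.08 × 2.22² = 5.13 mA, giving V_DS = V_DD − I_D R_D = 14.5 − 5.13 × 1.77 = 5.43 V.
V_DS = 5.43 V ≥ V_ov = 2.22 V, confirming saturation.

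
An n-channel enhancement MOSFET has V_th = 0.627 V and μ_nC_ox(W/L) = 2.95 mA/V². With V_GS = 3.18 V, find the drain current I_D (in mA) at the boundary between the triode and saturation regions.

I_D = 9.61 mA

At the boundary V_DS = V_ov = V_GS − V_th = 3.18 − 0.627 = 2.55 V.
I_D = ½ k_n V_ov² = 0.5 × 2.95 × 2.55² = 9.61 mA.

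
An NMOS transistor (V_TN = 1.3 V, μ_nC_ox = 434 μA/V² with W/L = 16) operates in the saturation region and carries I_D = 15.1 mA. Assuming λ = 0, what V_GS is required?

V_GS = 3.39 V

k_n = μ_nC_ox · (W/L) = 6.944 mA/V².
In saturation I_D = ½ k_n (V_GS − V_TN)², so V_GS − V_TN = √(2 I_D / k_n) = √(2 × 15.1 / 6.944) = 2.09 V.
V_GS = 1.3 + 2.09 = 3.39 V.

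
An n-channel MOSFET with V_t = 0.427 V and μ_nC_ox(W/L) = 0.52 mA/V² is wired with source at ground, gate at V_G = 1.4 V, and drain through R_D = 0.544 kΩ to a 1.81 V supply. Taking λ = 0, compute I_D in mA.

V_GS = V_G = 1.4 V, so V_ov = 1.4 − 0.427 = 0.973 V.
Assume saturation: I_D = ½ k_n V_ov² = 0.5 × 0.52 × 0.973² = 0.246 mA, giving V_DS = V_DD − I_D R_D = 1.81 − 0.246 × 0.544 = 1.68 V.
V_DS = 1.68 V ≥ V_ov = 0.973 V, confirming saturation.

I_D = 0.246 mA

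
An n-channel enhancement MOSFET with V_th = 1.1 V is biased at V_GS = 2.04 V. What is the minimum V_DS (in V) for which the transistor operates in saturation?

The boundary between triode and saturation is V_DS = V_GS − V_th = V_ov.
V_ov = 2.04 − 1.1 = 0.94 V.

V_DS,sat = 0.940 V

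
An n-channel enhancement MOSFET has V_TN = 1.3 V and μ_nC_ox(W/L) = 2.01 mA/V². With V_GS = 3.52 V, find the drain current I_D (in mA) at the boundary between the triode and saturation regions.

At the boundary V_DS = V_ov = V_GS − V_TN = 3.52 − 1.3 = 2.22 V.
I_D = ½ k_n V_ov² = 0.5 × 2.01 × 2.22² = 4.95 mA.

I_D = 4.95 mA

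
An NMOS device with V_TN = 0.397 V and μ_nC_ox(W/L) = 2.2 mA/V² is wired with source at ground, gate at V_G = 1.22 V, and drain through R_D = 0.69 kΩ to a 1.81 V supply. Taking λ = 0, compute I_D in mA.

I_D = 0.745 mA

V_GS = V_G = 1.22 V, so V_ov = 1.22 − 0.397 = 0.823 V.
Assume saturation: I_D = ½ k_n V_ov² = 0.5 × 2.2 × 0.823² = 0.745 mA, giving V_DS = V_DD − I_D R_D = 1.81 − 0.745 × 0.69 = 1.3 V.
V_DS = 1.3 V ≥ V_ov = 0.823 V, confirming saturation.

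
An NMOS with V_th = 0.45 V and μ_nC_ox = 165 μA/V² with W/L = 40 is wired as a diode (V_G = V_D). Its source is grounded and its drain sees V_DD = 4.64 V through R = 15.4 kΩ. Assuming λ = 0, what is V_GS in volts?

V_GS = 0.727 V

With gate tied to drain, V_GS = V_DS ≥ V_GS − V_th, so the device is in saturation.
k_n = μ_nC_ox · (W/L) = 6.6 mA/V².
KCL at the drain: ½ k_n (V_GS − V_th)² = (V_DD − V_GS)/R.
Let x = V_GS − 0.45. Then 50.8 x² + x − 4.19 = 0, giving x = 0.277 V (positive root), so V_GS = 0.727 V.
I_D = (V_DD − V_GS)/R = (4.64 − 0.727) / 15.4 = 0.254 mA.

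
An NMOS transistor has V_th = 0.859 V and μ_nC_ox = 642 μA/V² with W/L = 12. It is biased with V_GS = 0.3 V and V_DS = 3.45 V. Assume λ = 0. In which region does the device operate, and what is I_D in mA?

V_GS = 0.3 V < V_th = 0.859 V, so the transistor is in cutoff.

Cutoff; I_D = 0 mA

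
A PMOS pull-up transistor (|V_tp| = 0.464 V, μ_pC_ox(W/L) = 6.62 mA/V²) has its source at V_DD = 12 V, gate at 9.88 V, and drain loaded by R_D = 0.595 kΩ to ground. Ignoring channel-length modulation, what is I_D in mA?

I_D = 9.08 mA

V_SG = V_DD − V_G = 12 − 9.88 = 2.12 V, so V_ov = 2.12 − 0.464 = 1.66 V.
Assume saturation: I_D = ½ k_p V_ov² = 0.5 × 6.62 × 1.66² = 9.08 mA, giving V_SD = V_DD − I_D R_D = 12 − 9.08 × 0.595 = 6.6 V.
V_SD = 6.6 V ≥ V_ov = 1.66 V, confirming saturation.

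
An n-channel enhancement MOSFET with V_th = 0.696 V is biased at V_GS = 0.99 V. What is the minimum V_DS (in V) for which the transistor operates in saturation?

The boundary between triode and saturation is V_DS = V_GS − V_th = V_ov.
V_ov = 0.99 − 0.696 = 0.294 V.

V_DS,sat = 0.294 V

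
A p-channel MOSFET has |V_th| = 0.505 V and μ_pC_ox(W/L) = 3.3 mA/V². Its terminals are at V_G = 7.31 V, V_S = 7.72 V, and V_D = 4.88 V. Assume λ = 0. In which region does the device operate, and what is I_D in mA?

Cutoff; I_D = 0 mA

V_SG = V_S − V_G = 7.72 − 7.31 = 0.41 V; V_SD = V_S − V_D = 7.72 − 4.88 = 2.84 V.
V_SG = 0.41 V < |V_th| = 0.505 V, so the transistor is in cutoff.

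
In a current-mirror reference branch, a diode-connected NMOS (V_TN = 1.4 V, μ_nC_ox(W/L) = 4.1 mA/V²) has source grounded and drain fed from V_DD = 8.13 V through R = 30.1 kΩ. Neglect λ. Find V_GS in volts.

With gate tied to drain, V_GS = V_DS ≥ V_GS − V_TN, so the device is in saturation.
KCL at the drain: ½ k_n (V_GS − V_TN)² = (V_DD − V_GS)/R.
Let x = V_GS − 1.4. Then 61.7 x² + x − 6.73 = 0, giving x = 0.322 V (positive root), so V_GS = 1.72 V.
I_D = (V_DD − V_GS)/R = (8.13 − 1.72) / 30.1 = 0.213 mA.

V_GS = 1.72 V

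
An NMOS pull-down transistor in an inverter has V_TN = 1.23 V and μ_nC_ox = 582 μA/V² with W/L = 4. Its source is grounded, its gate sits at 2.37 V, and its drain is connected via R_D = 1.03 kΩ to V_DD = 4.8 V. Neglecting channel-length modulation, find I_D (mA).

I_D = 1.51 mA

V_GS = V_G = 2.37 V, so V_ov = 2.37 − 1.23 = 1.14 V.
k_n = μ_nC_ox · (W/L) = 2.328 mA/V².
Assume saturation: I_D = ½ k_n V_ov² = 0.5 × 2.328 × 1.14² = 1.51 mA, giving V_DS = V_DD − I_D R_D = 4.8 − 1.51 × 1.03 = 3.24 V.
V_DS = 3.24 V ≥ V_ov = 1.14 V, confirming saturation.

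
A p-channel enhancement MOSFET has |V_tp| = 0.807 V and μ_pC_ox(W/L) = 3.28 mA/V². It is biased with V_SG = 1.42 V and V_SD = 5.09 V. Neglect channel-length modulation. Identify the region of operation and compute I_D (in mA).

V_ov = V_SG − |V_tp| = 1.42 − 0.807 = 0.613 V.
Since V_SD = 5.09 V ≥ V_ov = 0.613 V, the device is in saturation.
I_D = ½ k_p V_ov² = 0.5 × 3.28 × 0.613² = 0.616 mA.

Saturation; I_D = 0.616 mA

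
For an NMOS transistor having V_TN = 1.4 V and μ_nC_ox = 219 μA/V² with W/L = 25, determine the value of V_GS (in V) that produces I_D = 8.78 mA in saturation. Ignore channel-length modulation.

k_n = μ_nC_ox · (W/L) = 5.475 mA/V².
In saturation I_D = ½ k_n (V_GS − V_TN)², so V_GS − V_TN = √(2 I_D / k_n) = √(2 × 8.78 / 5.475) = 1.79 V.
V_GS = 1.4 + 1.79 = 3.19 V.

V_GS = 3.19 V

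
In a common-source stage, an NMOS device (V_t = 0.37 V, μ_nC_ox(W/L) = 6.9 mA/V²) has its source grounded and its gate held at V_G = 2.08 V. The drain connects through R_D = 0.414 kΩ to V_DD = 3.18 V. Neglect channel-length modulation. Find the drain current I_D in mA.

I_D = 6.14 mA

V_GS = V_G = 2.08 V, so V_ov = 2.08 − 0.37 = 1.71 V.
Assume saturation: I_D = ½ k_n V_ov² = 0.5 × 6.9 × 1.71² = 10.1 mA, giving V_DS = V_DD − I_D R_D = 3.18 − 10.1 × 0.414 = -0.996 V.
But -0.996 V < V_ov = 1.71 V, so the device is actually in triode.
In triode I_D = k_n[V_ov V_DS − ½ V_DS²] and I_D = (V_DD − V_DS)/R_D. Equating: 1.43 V_DS² − 5.885 V_DS + 3.18 = 0, giving V_DS = 0.64 V (the root below V_ov).
I_D = (3.18 − 0.64) / 0.414 = 6.14 mA.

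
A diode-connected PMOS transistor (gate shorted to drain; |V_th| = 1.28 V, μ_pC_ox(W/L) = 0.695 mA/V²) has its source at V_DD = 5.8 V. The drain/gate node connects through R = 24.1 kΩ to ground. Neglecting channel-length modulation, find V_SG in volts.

With gate tied to drain, V_SG = V_SD ≥ V_SG − |V_th|, so the device is in saturation.
KCL at the drain: ½ k_p (V_SG − |V_th|)² = (V_DD − V_SG)/R.
Let x = V_SG − 1.28. Then 8.37 x² + x − 4.52 = 0, giving x = 0.677 V (positive root), so V_SG = 1.96 V.
I_D = (V_DD − V_SG)/R = (5.8 − 1.96) / 24.1 = 0.159 mA.

V_SG = 1.96 V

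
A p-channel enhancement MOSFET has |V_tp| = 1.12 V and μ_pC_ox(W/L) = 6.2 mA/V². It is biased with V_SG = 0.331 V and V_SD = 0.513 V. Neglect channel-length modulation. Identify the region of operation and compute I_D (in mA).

Cutoff; I_D = 0 mA

V_SG = 0.331 V < |V_tp| = 1.12 V, so the transistor is in cutoff.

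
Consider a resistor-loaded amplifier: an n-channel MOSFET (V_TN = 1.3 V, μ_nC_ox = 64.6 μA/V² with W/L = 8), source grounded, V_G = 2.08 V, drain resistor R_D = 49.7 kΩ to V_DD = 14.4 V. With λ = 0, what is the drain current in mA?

I_D = 0.157 mA

V_GS = V_G = 2.08 V, so V_ov = 2.08 − 1.3 = 0.78 V.
k_n = μ_nC_ox · (W/L) = 0.5168 mA/V².
Assume saturation: I_D = ½ k_n V_ov² = 0.5 × 0.5168 × 0.78² = 0.157 mA, giving V_DS = V_DD − I_D R_D = 14.4 − 0.157 × 49.7 = 6.59 V.
V_DS = 6.59 V ≥ V_ov = 0.78 V, confirming saturation.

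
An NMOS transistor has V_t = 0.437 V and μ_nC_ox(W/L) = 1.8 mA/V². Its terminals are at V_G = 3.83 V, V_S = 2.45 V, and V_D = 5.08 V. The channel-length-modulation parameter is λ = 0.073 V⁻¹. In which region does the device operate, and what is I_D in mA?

V_GS = V_G − V_S = 3.83 − 2.45 = 1.38 V; V_DS = V_D − V_S = 5.08 − 2.45 = 2.63 V.
V_ov = V_GS − V_t = 1.38 − 0.437 = 0.943 V.
Since V_DS = 2.63 V ≥ V_ov = 0.943 V, the device is in saturation.
I_D = ½ k_n V_ov² (1 + λ V_DS) = 0.5 × 1.8 × 0.943² × (1 + 0.073 × 2.63) = 0.954 mA.

Saturation; I_D = 0.954 mA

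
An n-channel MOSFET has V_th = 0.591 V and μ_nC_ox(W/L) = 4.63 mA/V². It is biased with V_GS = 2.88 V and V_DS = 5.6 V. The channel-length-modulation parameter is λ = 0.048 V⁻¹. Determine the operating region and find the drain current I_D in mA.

V_ov = V_GS − V_th = 2.88 − 0.591 = 2.29 V.
Since V_DS = 5.6 V ≥ V_ov = 2.29 V, the device is in saturation.
I_D = ½ k_n V_ov² (1 + λ V_DS) = 0.5 × 4.63 × 2.29² × (1 + 0.048 × 5.6) = 15.4 mA.

Saturation; I_D = 15.4 mA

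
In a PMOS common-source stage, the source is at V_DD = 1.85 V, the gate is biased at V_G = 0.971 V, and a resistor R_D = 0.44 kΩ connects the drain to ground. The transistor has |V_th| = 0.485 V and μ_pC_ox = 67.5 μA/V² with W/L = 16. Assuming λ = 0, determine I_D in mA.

I_D = 0.0838 mA

V_SG = V_DD − V_G = 1.85 − 0.971 = 0.879 V, so V_ov = 0.879 − 0.485 = 0.394 V.
k_p = μ_pC_ox · (W/L) = 1.08 mA/V².
Assume saturation: I_D = ½ k_p V_ov² = 0.5 × 1.08 × 0.394² = 0.0838 mA, giving V_SD = V_DD − I_D R_D = 1.85 − 0.0838 × 0.44 = 1.81 V.
V_SD = 1.81 V ≥ V_ov = 0.394 V, confirming saturation.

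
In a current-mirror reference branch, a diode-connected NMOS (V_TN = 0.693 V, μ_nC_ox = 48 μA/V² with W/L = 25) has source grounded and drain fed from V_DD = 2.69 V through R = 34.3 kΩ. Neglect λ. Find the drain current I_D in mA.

I_D = 0.0498 mA

With gate tied to drain, V_GS = V_DS ≥ V_GS − V_TN, so the device is in saturation.
k_n = μ_nC_ox · (W/L) = 1.2 mA/V².
KCL at the drain: ½ k_n (V_GS − V_TN)² = (V_DD − V_GS)/R.
Let x = V_GS − 0.693. Then 20.6 x² + x − 1.997 = 0, giving x = 0.288 V (positive root), so V_GS = 0.981 V.
I_D = (V_DD − V_GS)/R = (2.69 − 0.981) / 34.3 = 0.0498 mA.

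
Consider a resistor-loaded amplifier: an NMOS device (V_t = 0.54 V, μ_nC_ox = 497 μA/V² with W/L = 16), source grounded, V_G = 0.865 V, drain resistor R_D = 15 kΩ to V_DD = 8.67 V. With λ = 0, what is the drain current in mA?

V_GS = V_G = 0.865 V, so V_ov = 0.865 − 0.54 = 0.325 V.
k_n = μ_nC_ox · (W/L) = 7.952 mA/V².
Assume saturation: I_D = ½ k_n V_ov² = 0.5 × 7.952 × 0.325² = 0.42 mA, giving V_DS = V_DD − I_D R_D = 8.67 − 0.42 × 15 = 2.37 V.
V_DS = 2.37 V ≥ V_ov = 0.325 V, confirming saturation.

I_D = 0.420 mA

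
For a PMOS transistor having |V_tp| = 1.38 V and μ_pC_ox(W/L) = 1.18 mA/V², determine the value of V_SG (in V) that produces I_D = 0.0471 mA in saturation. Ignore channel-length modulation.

V_SG = 1.66 V

In saturation I_D = ½ k_p (V_SG − |V_tp|)², so V_SG − |V_tp| = √(2 I_D / k_p) = √(2 × 0.0471 / 1.18) = 0.283 V.
V_SG = 1.38 + 0.283 = 1.66 V.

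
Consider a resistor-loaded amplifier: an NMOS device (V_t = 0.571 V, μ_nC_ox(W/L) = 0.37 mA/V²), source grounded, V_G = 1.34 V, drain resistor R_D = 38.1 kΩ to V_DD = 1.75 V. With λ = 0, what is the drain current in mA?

I_D = 0.0416 mA

V_GS = V_G = 1.34 V, so V_ov = 1.34 − 0.571 = 0.769 V.
Assume saturation: I_D = ½ k_n V_ov² = 0.5 × 0.37 × 0.769² = 0.109 mA, giving V_DS = V_DD − I_D R_D = 1.75 − 0.109 × 38.1 = -2.42 V.
But -2.42 V < V_ov = 0.769 V, so the device is actually in triode.
In triode I_D = k_n[V_ov V_DS − ½ V_DS²] and I_D = (V_DD − V_DS)/R_D. Equating: 7.05 V_DS² − 11.84 V_DS + 1.75 = 0, giving V_DS = 0.164 V (the root below V_ov).
I_D = (1.75 − 0.164) / 38.1 = 0.0416 mA.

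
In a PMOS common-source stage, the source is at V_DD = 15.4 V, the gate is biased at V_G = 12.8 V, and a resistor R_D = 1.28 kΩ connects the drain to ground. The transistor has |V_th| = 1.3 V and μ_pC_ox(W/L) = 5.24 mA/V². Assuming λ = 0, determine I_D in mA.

I_D = 4.43 mA

V_SG = V_DD − V_G = 15.4 − 12.8 = 2.6 V, so V_ov = 2.6 − 1.3 = 1.3 V.
Assume saturation: I_D = ½ k_p V_ov² = 0.5 × 5.24 × 1.3² = 4.43 mA, giving V_SD = V_DD − I_D R_D = 15.4 − 4.43 × 1.28 = 9.73 V.
V_SD = 9.73 V ≥ V_ov = 1.3 V, confirming saturation.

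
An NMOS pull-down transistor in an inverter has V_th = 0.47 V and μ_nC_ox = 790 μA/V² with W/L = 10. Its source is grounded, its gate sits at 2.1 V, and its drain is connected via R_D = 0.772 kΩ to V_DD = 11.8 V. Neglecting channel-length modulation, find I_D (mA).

V_GS = V_G = 2.1 V, so V_ov = 2.1 − 0.47 = 1.63 V.
k_n = μ_nC_ox · (W/L) = 7.9 mA/V².
Assume saturation: I_D = ½ k_n V_ov² = 0.5 × 7.9 × 1.63² = 10.5 mA, giving V_DS = V_DD − I_D R_D = 11.8 − 10.5 × 0.772 = 3.7 V.
V_DS = 3.7 V ≥ V_ov = 1.63 V, confirming saturation.

I_D = 10.5 mA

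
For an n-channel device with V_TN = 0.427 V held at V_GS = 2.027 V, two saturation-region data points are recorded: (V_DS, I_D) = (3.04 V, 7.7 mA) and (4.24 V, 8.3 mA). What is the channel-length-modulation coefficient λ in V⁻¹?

λ = 0.0809 V⁻¹

With V_GS fixed, I_D ∝ (1 + λ V_DS) in saturation, so I_D2/I_D1 = (1 + λ V_DS2)/(1 + λ V_DS1).
8.3/7.7 = 1.078 = (1 + 4.24 λ)/(1 + 3.04 λ).
Solving: λ (I_D1 V_DS2 − I_D2 V_DS1) = I_D2 − I_D1, so λ = (8.3 − 7.7) / (7.7 × 4.24 − 8.3 × 3.04) = 0.6 / 7.42 = 0.0809 V⁻¹.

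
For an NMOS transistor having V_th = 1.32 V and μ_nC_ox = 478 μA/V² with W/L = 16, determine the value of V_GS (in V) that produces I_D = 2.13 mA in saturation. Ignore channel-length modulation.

k_n = μ_nC_ox · (W/L) = 7.648 mA/V².
In saturation I_D = ½ k_n (V_GS − V_th)², so V_GS − V_th = √(2 I_D / k_n) = √(2 × 2.13 / 7.648) = 0.746 V.
V_GS = 1.32 + 0.746 = 2.07 V.

V_GS = 2.07 V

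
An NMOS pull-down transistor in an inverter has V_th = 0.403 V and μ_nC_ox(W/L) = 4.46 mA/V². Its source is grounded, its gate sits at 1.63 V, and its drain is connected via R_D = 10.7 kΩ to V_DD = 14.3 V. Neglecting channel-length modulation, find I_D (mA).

I_D = 1.31 mA

V_GS = V_G = 1.63 V, so V_ov = 1.63 − 0.403 = 1.23 V.
Assume saturation: I_D = ½ k_n V_ov² = 0.5 × 4.46 × 1.23² = 3.36 mA, giving V_DS = V_DD − I_D R_D = 14.3 − 3.36 × 10.7 = -21.6 V.
But -21.6 V < V_ov = 1.23 V, so the device is actually in triode.
In triode I_D = k_n[V_ov V_DS − ½ V_DS²] and I_D = (V_DD − V_DS)/R_D. Equating: 23.9 V_DS² − 59.55 V_DS + 14.3 = 0, giving V_DS = 0.269 V (the root below V_ov).
I_D = (14.3 − 0.269) / 10.7 = 1.31 mA.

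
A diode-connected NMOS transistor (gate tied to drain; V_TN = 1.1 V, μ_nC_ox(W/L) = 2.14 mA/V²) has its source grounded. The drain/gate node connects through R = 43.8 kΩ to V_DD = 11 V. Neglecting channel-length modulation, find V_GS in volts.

With gate tied to drain, V_GS = V_DS ≥ V_GS − V_TN, so the device is in saturation.
KCL at the drain: ½ k_n (V_GS − V_TN)² = (V_DD − V_GS)/R.
Let x = V_GS − 1.1. Then 46.9 x² + x − 9.9 = 0, giving x = 0.449 V (positive root), so V_GS = 1.55 V.
I_D = (V_DD − V_GS)/R = (11 − 1.55) / 43.8 = 0.216 mA.

V_GS = 1.55 V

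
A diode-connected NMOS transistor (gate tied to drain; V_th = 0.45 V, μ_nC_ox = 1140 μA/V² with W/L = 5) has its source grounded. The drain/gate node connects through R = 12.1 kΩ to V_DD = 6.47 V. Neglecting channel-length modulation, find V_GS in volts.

With gate tied to drain, V_GS = V_DS ≥ V_GS − V_th, so the device is in saturation.
k_n = μ_nC_ox · (W/L) = 5.7 mA/V².
KCL at the drain: ½ k_n (V_GS − V_th)² = (V_DD − V_GS)/R.
Let x = V_GS − 0.45. Then 34.5 x² + x − 6.02 = 0, giving x = 0.404 V (positive root), so V_GS = 0.854 V.
I_D = (V_DD − V_GS)/R = (6.47 − 0.854) / 12.1 = 0.464 mA.

V_GS = 0.854 V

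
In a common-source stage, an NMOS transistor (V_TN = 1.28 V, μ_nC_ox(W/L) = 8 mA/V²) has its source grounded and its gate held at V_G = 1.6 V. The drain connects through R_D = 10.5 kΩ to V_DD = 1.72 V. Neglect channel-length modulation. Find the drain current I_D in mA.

V_GS = V_G = 1.6 V, so V_ov = 1.6 − 1.28 = 0.32 V.
Assume saturation: I_D = ½ k_n V_ov² = 0.5 × 8 × 0.32² = 0.41 mA, giving V_DS = V_DD − I_D R_D = 1.72 − 0.41 × 10.5 = -2.58 V.
But -2.58 V < V_ov = 0.32 V, so the device is actually in triode.
In triode I_D = k_n[V_ov V_DS − ½ V_DS²] and I_D = (V_DD − V_DS)/R_D. Equating: 42 V_DS² − 27.88 V_DS + 1.72 = 0, giving V_DS = 0.0688 V (the root below V_ov).
I_D = (1.72 − 0.0688) / 10.5 = 0.157 mA.

I_D = 0.157 mA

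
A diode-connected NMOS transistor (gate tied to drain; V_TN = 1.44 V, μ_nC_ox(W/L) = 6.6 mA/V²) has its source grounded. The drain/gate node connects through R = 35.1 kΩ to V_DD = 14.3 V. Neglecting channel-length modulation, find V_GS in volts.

V_GS = 1.77 V

With gate tied to drain, V_GS = V_DS ≥ V_GS − V_TN, so the device is in saturation.
KCL at the drain: ½ k_n (V_GS − V_TN)² = (V_DD − V_GS)/R.
Let x = V_GS − 1.44. Then 116 x² + x − 12.86 = 0, giving x = 0.329 V (positive root), so V_GS = 1.77 V.
I_D = (V_DD − V_GS)/R = (14.3 − 1.77) / 35.1 = 0.357 mA.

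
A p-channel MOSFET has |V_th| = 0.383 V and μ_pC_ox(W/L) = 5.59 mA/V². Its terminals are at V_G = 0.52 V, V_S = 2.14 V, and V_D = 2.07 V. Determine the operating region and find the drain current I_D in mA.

Triode; I_D = 0.470 mA

V_SG = V_S − V_G = 2.14 − 0.52 = 1.62 V; V_SD = V_S − V_D = 2.14 − 2.07 = 0.07 V.
V_ov = V_SG − |V_th| = 1.62 − 0.383 = 1.24 V.
Since V_SD = 0.07 V < V_ov = 1.24 V, the device is in the triode region.
I_D = k_p [V_ov · V_SD − ½ V_SD²] = 5.59 × [1.24 × 0.07 − 0.5 × 0.07²] = 0.47 mA.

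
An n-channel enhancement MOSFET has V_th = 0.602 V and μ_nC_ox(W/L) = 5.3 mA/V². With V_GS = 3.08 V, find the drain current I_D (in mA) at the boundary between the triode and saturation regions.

I_D = 16.3 mA

At the boundary V_DS = V_ov = V_GS − V_th = 3.08 − 0.602 = 2.48 V.
I_D = ½ k_n V_ov² = 0.5 × 5.3 × 2.48² = 16.3 mA.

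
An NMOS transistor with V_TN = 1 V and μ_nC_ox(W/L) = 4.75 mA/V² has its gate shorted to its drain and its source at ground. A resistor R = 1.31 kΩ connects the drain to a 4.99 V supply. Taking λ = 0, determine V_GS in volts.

With gate tied to drain, V_GS = V_DS ≥ V_GS − V_TN, so the device is in saturation.
KCL at the drain: ½ k_n (V_GS − V_TN)² = (V_DD − V_GS)/R.
Let x = V_GS − 1. Then 3.11 x² + x − 3.99 = 0, giving x = 0.983 V (positive root), so V_GS = 1.98 V.
I_D = (V_DD − V_GS)/R = (4.99 − 1.98) / 1.31 = 2.3 mA.

V_GS = 1.98 V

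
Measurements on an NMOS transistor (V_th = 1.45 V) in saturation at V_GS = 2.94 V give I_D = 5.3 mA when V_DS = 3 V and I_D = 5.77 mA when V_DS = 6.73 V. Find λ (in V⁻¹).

λ = 0.0256 V⁻¹

With V_GS fixed, I_D ∝ (1 + λ V_DS) in saturation, so I_D2/I_D1 = (1 + λ V_DS2)/(1 + λ V_DS1).
5.77/5.3 = 1.089 = (1 + 6.73 λ)/(1 + 3 λ).
Solving: λ (I_D1 V_DS2 − I_D2 V_DS1) = I_D2 − I_D1, so λ = (5.77 − 5.3) / (5.3 × 6.73 − 5.77 × 3) = 0.47 / 18.4 = 0.0256 V⁻¹.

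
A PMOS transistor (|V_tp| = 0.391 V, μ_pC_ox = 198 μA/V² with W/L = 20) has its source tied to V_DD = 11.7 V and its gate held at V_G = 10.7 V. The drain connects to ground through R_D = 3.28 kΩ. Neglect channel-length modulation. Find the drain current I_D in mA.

V_SG = V_DD − V_G = 11.7 − 10.7 = 1 V, so V_ov = 1 − 0.391 = 0.609 V.
k_p = μ_pC_ox · (W/L) = 3.96 mA/V².
Assume saturation: I_D = ½ k_p V_ov² = 0.5 × 3.96 × 0.609² = 0.734 mA, giving V_SD = V_DD − I_D R_D = 11.7 − 0.734 × 3.28 = 9.29 V.
V_SD = 9.29 V ≥ V_ov = 0.609 V, confirming saturation.

I_D = 0.734 mA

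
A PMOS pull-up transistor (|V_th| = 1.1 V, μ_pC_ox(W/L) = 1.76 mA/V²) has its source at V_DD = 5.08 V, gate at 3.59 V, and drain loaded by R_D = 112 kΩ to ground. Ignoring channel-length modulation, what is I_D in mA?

I_D = 0.0447 mA

V_SG = V_DD − V_G = 5.08 − 3.59 = 1.49 V, so V_ov = 1.49 − 1.1 = 0.39 V.
Assume saturation: I_D = ½ k_p V_ov² = 0.5 × 1.76 × 0.39² = 0.134 mA, giving V_SD = V_DD − I_D R_D = 5.08 − 0.134 × 112 = -9.91 V.
But -9.91 V < V_ov = 0.39 V, so the device is actually in triode.
In triode I_D = k_p[V_ov V_SD − ½ V_SD²] and I_D = (V_DD − V_SD)/R_D. Equating: 98.6 V_SD² − 77.88 V_SD + 5.08 = 0, giving V_SD = 0.0717 V (the root below V_ov).
I_D = (5.08 − 0.0717) / 112 = 0.0447 mA.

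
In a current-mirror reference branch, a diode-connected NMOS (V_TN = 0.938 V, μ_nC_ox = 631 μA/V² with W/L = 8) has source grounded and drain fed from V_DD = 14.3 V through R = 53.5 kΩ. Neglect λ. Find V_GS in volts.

V_GS = 1.25 V

With gate tied to drain, V_GS = V_DS ≥ V_GS − V_TN, so the device is in saturation.
k_n = μ_nC_ox · (W/L) = 5.048 mA/V².
KCL at the drain: ½ k_n (V_GS − V_TN)² = (V_DD − V_GS)/R.
Let x = V_GS − 0.938. Then 135 x² + x − 13.36 = 0, giving x = 0.311 V (positive root), so V_GS = 1.25 V.
I_D = (V_DD − V_GS)/R = (14.3 − 1.25) / 53.5 = 0.244 mA.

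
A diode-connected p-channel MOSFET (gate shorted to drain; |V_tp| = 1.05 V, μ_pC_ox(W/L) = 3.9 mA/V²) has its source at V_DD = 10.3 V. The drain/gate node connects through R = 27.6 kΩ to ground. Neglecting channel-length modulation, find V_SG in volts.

With gate tied to drain, V_SG = V_SD ≥ V_SG − |V_tp|, so the device is in saturation.
KCL at the drain: ½ k_p (V_SG − |V_tp|)² = (V_DD − V_SG)/R.
Let x = V_SG − 1.05. Then 53.8 x² + x − 9.25 = 0, giving x = 0.405 V (positive root), so V_SG = 1.46 V.
I_D = (V_DD − V_SG)/R = (10.3 − 1.46) / 27.6 = 0.32 mA.

V_SG = 1.46 V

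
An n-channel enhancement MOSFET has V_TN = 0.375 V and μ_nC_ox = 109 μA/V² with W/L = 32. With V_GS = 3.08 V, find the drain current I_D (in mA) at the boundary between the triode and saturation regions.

I_D = 12.8 mA

At the boundary V_DS = V_ov = V_GS − V_TN = 3.08 − 0.375 = 2.71 V.
k_n = μ_nC_ox · (W/L) = 3.488 mA/V².
I_D = ½ k_n V_ov² = 0.5 × 3.488 × 2.71² = 12.8 mA.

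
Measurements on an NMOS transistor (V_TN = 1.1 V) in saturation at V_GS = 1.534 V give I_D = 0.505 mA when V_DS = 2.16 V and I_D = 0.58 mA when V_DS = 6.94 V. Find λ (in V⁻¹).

λ = 0.0333 V⁻¹

With V_GS fixed, I_D ∝ (1 + λ V_DS) in saturation, so I_D2/I_D1 = (1 + λ V_DS2)/(1 + λ V_DS1).
0.58/0.505 = 1.149 = (1 + 6.94 λ)/(1 + 2.16 λ).
Solving: λ (I_D1 V_DS2 − I_D2 V_DS1) = I_D2 − I_D1, so λ = (0.58 − 0.505) / (0.505 × 6.94 − 0.58 × 2.16) = 0.075 / 2.25 = 0.0333 V⁻¹.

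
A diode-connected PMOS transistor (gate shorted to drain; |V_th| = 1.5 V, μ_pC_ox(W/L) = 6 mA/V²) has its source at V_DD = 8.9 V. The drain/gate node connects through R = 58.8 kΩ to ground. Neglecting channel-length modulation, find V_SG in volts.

V_SG = 1.70 V

With gate tied to drain, V_SG = V_SD ≥ V_SG − |V_th|, so the device is in saturation.
KCL at the drain: ½ k_p (V_SG − |V_th|)² = (V_DD − V_SG)/R.
Let x = V_SG − 1.5. Then 176 x² + x − 7.4 = 0, giving x = 0.202 V (positive root), so V_SG = 1.7 V.
I_D = (V_DD − V_SG)/R = (8.9 − 1.7) / 58.8 = 0.122 mA.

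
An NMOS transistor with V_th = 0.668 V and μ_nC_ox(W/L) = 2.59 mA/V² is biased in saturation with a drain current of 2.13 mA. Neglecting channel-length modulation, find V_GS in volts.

In saturation I_D = ½ k_n (V_GS − V_th)², so V_GS − V_th = √(2 I_D / k_n) = √(2 × 2.13 / 2.59) = 1.28 V.
V_GS = 0.668 + 1.28 = 1.95 V.

V_GS = 1.95 V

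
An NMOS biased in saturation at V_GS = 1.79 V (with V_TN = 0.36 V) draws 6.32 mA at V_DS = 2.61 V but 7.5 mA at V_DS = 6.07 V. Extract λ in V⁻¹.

λ = 0.0628 V⁻¹

With V_GS fixed, I_D ∝ (1 + λ V_DS) in saturation, so I_D2/I_D1 = (1 + λ V_DS2)/(1 + λ V_DS1).
7.5/6.32 = 1.187 = (1 + 6.07 λ)/(1 + 2.61 λ).
Solving: λ (I_D1 V_DS2 − I_D2 V_DS1) = I_D2 − I_D1, so λ = (7.5 − 6.32) / (6.32 × 6.07 − 7.5 × 2.61) = 1.18 / 18.8 = 0.0628 V⁻¹.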